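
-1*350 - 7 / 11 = -350.64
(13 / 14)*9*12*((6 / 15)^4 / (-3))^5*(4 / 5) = -109051904 / 30040740966796875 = -0.00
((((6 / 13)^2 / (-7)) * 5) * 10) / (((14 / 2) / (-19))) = 34200 / 8281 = 4.13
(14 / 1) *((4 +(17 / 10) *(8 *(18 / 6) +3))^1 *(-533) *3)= -5585307 / 5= -1117061.40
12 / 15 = 4 / 5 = 0.80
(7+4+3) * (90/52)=315/13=24.23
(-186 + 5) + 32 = -149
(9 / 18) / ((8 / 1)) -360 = -5759 / 16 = -359.94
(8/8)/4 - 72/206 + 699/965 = 248423/397580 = 0.62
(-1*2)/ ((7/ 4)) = -8/ 7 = -1.14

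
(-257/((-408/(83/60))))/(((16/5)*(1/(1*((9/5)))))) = 21331/43520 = 0.49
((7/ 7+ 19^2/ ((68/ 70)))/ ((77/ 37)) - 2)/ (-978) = -463517/ 2560404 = -0.18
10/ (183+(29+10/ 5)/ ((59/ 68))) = 118/ 2581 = 0.05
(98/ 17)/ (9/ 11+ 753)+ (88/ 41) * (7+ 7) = 86855923/ 2889762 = 30.06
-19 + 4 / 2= -17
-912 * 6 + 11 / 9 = -49237 / 9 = -5470.78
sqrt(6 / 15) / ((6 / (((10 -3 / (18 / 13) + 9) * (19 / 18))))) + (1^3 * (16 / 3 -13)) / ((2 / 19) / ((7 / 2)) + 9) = -3059 / 3603 + 1919 * sqrt(10) / 3240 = 1.02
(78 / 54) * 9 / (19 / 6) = 78 / 19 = 4.11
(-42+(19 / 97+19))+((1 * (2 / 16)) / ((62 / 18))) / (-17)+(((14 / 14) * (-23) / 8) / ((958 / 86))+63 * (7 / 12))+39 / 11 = 9282259515 / 538692022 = 17.23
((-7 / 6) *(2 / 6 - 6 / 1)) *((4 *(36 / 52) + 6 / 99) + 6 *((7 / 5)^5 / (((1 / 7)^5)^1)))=43262157538222 / 12065625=3585571.20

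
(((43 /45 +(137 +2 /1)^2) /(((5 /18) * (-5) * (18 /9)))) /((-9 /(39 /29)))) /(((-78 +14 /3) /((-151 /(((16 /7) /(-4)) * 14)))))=-106675309 /398750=-267.52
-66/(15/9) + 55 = 77/5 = 15.40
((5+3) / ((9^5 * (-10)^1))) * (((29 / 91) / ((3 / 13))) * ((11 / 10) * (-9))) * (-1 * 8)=-5104 / 3444525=-0.00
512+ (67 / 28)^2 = 405897 / 784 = 517.73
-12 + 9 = -3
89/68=1.31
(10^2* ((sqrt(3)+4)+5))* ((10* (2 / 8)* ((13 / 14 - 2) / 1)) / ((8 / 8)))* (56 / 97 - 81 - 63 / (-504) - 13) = 135748125* sqrt(3) / 5432+1221733125 / 5432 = 268198.78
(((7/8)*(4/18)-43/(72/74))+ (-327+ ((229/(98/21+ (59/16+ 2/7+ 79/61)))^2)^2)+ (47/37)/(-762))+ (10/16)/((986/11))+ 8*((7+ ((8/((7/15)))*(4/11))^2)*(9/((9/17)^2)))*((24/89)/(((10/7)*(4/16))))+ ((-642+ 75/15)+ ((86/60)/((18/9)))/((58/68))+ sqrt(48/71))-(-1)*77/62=4*sqrt(213)/71+ 648169453892017123009827077944672632192179/2233778818712336069695795348598148240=290168.07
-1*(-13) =13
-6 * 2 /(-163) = 12 /163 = 0.07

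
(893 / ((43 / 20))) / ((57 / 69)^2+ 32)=12.71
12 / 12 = 1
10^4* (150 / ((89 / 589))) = 883500000 / 89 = 9926966.29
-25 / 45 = -5 / 9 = -0.56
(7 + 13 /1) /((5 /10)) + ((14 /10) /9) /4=7207 /180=40.04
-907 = -907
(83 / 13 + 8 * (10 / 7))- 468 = -40967 / 91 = -450.19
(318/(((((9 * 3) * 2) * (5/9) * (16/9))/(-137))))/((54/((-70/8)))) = 132.36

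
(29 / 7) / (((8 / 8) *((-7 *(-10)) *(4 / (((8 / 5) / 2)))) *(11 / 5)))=29 / 5390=0.01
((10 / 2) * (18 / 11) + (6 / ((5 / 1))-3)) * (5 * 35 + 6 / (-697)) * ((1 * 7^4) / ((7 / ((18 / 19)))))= 264315848706 / 728365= 362889.28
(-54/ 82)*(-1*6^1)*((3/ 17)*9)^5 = 2324522934/ 58214137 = 39.93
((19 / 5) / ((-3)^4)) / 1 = 19 / 405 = 0.05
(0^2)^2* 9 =0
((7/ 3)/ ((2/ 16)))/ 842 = 28/ 1263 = 0.02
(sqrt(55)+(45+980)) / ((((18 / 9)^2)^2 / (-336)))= -21525-21*sqrt(55)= -21680.74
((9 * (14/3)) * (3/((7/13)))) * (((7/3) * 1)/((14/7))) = 273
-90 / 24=-15 / 4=-3.75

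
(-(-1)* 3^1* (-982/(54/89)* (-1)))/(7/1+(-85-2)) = -43699/720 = -60.69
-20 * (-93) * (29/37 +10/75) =63116/37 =1705.84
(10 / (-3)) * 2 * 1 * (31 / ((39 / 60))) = -12400 / 39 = -317.95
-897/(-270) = 299/90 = 3.32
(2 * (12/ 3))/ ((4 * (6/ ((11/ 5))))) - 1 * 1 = -4/ 15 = -0.27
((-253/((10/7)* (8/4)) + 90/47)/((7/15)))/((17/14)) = -244311/1598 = -152.89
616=616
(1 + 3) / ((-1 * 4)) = -1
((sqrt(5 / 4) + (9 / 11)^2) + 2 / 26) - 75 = -73.14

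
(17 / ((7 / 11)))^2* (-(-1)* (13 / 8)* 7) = 454597 / 56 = 8117.80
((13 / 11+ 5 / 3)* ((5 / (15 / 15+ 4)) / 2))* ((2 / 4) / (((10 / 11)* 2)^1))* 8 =3.13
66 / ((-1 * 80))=-33 / 40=-0.82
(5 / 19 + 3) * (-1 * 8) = -496 / 19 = -26.11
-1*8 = -8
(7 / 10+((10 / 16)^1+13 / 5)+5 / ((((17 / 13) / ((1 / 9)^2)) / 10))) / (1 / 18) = 79.15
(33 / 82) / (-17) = -33 / 1394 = -0.02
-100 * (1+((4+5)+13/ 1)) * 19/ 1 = -43700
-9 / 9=-1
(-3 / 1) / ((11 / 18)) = -54 / 11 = -4.91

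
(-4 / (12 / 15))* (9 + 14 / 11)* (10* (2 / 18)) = -57.07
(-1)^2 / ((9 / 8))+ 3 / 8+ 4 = 5.26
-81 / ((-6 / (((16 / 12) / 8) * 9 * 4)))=81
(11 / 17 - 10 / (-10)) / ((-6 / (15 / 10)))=-7 / 17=-0.41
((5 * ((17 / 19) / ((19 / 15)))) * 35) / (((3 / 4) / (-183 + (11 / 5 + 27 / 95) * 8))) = -184414300 / 6859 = -26886.47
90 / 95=18 / 19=0.95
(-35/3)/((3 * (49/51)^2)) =-1445/343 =-4.21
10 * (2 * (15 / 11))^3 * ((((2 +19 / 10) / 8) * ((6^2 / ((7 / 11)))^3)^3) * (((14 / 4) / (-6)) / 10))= -34233510454656715.82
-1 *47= -47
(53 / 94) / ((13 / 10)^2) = 2650 / 7943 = 0.33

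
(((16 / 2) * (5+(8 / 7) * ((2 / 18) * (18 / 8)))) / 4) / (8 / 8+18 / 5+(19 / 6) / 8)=17760 / 8393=2.12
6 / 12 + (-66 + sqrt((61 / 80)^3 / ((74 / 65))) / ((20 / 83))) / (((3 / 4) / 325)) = -57199 / 2 + 65819 * sqrt(58682) / 14208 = -27477.30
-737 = -737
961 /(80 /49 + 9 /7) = 47089 /143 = 329.29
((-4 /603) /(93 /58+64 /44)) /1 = -2552 /1176453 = -0.00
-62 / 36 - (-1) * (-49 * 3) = -2677 / 18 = -148.72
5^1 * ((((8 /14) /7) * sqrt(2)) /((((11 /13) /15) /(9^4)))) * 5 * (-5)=-639697500 * sqrt(2) /539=-1678420.93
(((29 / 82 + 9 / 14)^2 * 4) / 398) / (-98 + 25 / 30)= -89232 / 868745843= -0.00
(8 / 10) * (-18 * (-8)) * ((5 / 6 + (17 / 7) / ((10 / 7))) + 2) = 13056 / 25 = 522.24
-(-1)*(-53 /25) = -53 /25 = -2.12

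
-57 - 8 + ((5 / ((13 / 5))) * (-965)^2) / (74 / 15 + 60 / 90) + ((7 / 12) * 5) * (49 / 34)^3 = 13722910189145 / 42919968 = 319732.54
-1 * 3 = -3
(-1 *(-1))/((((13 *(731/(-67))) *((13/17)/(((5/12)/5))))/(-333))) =7437/29068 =0.26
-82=-82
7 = 7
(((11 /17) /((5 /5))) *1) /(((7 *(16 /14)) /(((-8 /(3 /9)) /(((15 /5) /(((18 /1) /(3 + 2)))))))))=-198 /85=-2.33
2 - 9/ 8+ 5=47/ 8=5.88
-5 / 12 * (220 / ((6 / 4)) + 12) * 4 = -2380 / 9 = -264.44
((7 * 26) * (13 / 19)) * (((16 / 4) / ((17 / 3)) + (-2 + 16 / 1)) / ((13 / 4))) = 182000 / 323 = 563.47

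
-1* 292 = -292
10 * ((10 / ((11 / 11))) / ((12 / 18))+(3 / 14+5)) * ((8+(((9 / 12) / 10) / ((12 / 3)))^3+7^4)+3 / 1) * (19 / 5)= 53122351249179 / 28672000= 1852760.58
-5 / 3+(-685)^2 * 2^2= 5630695 / 3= 1876898.33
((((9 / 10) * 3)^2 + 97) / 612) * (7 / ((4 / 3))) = 0.89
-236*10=-2360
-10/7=-1.43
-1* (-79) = 79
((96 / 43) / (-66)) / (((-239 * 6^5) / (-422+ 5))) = -139 / 18313614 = -0.00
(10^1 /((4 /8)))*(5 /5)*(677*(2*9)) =243720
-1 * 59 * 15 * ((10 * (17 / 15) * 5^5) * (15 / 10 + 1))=-78359375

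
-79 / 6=-13.17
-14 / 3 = -4.67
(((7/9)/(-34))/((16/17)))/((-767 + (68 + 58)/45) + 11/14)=245/7695216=0.00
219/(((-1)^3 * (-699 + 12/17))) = 1241/3957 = 0.31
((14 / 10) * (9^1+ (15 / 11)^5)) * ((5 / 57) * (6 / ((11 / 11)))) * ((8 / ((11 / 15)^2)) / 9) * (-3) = -18554205600 / 370256249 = -50.11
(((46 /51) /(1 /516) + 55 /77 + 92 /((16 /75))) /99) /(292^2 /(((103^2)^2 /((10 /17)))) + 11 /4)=48076221370031 /14587944737751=3.30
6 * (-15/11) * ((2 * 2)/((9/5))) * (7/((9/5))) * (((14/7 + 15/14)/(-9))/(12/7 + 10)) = 75250/36531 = 2.06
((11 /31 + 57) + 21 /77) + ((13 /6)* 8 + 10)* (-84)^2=65786275 /341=192921.63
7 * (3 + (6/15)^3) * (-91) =-243971/125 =-1951.77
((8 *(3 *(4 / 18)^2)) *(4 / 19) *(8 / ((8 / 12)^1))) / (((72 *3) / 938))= 60032 / 4617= 13.00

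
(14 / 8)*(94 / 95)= 329 / 190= 1.73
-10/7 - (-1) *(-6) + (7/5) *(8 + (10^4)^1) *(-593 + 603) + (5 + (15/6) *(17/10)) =3923187/28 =140113.82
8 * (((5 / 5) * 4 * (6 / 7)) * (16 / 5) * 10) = 6144 / 7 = 877.71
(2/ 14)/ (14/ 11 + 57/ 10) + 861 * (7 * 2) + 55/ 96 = 6213226751/ 515424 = 12054.59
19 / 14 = 1.36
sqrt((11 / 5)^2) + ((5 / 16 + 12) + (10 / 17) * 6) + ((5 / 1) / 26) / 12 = 957793 / 53040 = 18.06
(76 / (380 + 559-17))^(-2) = 212521 / 1444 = 147.18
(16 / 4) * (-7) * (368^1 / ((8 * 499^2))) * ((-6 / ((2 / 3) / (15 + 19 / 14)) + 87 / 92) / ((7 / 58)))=10926852 / 1743007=6.27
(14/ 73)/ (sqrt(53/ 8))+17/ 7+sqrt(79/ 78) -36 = -235/ 7+28 * sqrt(106)/ 3869+sqrt(6162)/ 78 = -32.49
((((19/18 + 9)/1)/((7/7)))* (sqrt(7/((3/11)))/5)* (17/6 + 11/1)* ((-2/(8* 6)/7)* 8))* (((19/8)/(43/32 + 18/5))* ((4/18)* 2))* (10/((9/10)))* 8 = -913398400* sqrt(231)/108984771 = -127.38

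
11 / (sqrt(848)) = 11 * sqrt(53) / 212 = 0.38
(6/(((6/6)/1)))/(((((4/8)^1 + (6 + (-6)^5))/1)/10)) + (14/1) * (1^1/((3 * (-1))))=-217906/46617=-4.67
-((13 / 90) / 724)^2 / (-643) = 169 / 2730065860800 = 0.00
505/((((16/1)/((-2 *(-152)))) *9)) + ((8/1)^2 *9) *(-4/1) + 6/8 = -44537/36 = -1237.14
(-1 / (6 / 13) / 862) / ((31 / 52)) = -169 / 40083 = -0.00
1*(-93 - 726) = -819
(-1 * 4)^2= 16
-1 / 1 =-1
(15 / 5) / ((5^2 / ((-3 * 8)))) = -72 / 25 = -2.88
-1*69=-69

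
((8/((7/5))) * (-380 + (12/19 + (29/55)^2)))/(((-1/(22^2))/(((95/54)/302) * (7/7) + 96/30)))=6509150096072/1936575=3361166.03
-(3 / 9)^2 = -1 / 9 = -0.11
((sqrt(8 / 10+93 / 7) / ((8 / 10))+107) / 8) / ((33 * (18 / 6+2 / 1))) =0.08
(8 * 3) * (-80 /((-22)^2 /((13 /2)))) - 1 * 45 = -8565 /121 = -70.79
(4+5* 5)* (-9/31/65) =-0.13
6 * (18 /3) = 36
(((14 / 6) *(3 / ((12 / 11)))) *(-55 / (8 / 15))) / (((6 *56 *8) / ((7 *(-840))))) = 741125 / 512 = 1447.51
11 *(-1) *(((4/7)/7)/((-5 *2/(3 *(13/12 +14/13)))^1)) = 3707/6370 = 0.58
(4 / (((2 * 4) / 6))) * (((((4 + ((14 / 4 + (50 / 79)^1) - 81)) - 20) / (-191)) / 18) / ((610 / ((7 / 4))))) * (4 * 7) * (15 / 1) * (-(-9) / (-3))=-2156931 / 7363432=-0.29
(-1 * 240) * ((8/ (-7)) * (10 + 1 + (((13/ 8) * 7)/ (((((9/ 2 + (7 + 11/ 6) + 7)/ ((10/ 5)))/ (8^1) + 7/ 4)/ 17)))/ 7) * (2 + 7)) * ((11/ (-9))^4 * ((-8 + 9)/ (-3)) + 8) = 53399805824/ 147987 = 360841.19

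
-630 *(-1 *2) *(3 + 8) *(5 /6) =11550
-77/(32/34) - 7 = -1421/16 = -88.81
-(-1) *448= 448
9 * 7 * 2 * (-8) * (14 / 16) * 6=-5292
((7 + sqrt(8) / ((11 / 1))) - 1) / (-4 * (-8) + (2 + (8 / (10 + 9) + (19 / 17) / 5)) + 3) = 1615 * sqrt(2) / 334378 + 4845 / 30398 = 0.17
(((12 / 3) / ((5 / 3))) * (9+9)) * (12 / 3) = 864 / 5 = 172.80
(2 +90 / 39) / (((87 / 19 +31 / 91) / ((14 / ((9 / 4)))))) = 208544 / 38277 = 5.45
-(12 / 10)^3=-216 / 125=-1.73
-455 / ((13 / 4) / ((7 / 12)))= -245 / 3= -81.67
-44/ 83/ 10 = -22/ 415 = -0.05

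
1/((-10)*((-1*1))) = 1/10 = 0.10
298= 298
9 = 9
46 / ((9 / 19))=97.11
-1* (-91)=91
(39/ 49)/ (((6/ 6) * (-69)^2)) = 13/ 77763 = 0.00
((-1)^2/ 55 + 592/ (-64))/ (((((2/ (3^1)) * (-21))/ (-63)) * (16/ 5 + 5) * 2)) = -2.53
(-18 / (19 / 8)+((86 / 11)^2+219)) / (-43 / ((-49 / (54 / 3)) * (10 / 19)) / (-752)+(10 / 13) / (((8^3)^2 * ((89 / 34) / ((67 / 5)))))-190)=-547084553994567680 / 381470522901187269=-1.43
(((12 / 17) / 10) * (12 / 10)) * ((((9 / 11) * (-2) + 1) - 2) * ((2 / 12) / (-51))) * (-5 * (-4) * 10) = 464 / 3179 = 0.15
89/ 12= 7.42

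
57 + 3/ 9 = 172/ 3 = 57.33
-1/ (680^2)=-1/ 462400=-0.00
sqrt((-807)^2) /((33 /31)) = 8339 /11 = 758.09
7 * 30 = 210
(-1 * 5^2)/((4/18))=-225/2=-112.50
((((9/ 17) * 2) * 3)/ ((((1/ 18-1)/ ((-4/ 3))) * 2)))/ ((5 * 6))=108/ 1445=0.07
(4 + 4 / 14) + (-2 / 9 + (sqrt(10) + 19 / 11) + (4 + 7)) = 19.95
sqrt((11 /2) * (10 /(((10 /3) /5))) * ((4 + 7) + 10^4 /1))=3 * sqrt(367070) /2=908.79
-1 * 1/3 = -1/3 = -0.33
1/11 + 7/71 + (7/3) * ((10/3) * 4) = 220012/7029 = 31.30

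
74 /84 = 37 /42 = 0.88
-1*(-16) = 16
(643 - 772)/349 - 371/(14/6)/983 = -182298/343067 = -0.53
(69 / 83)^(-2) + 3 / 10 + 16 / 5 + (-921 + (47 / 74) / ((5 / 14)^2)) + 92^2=66525043007 / 8807850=7552.93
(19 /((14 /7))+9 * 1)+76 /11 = 559 /22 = 25.41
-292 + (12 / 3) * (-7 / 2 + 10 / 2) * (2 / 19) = -5536 / 19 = -291.37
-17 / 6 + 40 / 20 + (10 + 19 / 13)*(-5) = -4535 / 78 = -58.14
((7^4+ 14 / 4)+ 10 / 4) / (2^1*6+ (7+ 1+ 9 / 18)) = 4814 / 41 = 117.41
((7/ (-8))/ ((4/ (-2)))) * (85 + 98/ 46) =3507/ 92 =38.12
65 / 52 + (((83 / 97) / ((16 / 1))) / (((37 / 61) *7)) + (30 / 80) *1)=658261 / 401968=1.64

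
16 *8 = 128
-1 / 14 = -0.07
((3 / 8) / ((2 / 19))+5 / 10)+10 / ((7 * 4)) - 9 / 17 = 7407 / 1904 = 3.89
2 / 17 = 0.12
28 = 28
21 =21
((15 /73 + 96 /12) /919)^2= 358801 /4500665569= 0.00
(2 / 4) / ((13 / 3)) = 3 / 26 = 0.12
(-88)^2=7744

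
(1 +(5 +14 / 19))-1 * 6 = 14 / 19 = 0.74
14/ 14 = 1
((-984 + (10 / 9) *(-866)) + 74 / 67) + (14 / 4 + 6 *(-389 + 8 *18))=-4114411 / 1206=-3411.62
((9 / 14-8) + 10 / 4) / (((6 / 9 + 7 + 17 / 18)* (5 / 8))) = -4896 / 5425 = -0.90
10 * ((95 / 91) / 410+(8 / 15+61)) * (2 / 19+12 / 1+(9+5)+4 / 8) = 2321158607 / 141778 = 16371.78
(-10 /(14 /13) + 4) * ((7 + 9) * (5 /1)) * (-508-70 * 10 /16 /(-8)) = 2974985 /14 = 212498.93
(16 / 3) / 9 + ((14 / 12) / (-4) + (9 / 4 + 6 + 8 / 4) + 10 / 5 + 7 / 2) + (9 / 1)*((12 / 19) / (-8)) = 62957 / 4104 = 15.34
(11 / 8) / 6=11 / 48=0.23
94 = 94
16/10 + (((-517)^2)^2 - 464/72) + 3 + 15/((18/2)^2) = 9644860285111/135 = 71443409519.34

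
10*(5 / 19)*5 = 250 / 19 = 13.16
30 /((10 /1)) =3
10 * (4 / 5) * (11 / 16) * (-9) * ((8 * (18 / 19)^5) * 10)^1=-7482689280 / 2476099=-3021.97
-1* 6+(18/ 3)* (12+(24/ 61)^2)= 249042/ 3721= 66.93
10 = 10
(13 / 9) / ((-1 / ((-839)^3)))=7677666347 / 9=853074038.56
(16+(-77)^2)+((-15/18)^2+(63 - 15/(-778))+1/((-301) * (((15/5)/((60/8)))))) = 6008.71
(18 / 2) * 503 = 4527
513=513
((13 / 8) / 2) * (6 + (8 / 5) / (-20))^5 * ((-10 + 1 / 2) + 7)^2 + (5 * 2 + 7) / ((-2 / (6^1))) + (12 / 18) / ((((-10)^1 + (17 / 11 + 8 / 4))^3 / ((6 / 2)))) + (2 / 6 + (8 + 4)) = 15470813194429298 / 419426953125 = 36885.60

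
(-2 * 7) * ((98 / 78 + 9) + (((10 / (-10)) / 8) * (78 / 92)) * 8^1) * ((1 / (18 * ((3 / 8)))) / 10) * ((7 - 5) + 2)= -945224 / 121095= -7.81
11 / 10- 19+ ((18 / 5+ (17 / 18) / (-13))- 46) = -60.37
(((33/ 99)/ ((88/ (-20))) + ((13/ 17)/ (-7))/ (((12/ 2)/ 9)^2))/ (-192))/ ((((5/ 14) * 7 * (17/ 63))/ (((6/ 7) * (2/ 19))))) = 15153/ 67649120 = 0.00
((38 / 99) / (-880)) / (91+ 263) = -19 / 15420240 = -0.00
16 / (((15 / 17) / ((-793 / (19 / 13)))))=-2804048 / 285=-9838.76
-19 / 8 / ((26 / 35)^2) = -23275 / 5408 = -4.30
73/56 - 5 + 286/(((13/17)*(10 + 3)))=18253/728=25.07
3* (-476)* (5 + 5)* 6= -85680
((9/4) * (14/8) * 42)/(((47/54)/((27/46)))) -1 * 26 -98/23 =702771/8648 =81.26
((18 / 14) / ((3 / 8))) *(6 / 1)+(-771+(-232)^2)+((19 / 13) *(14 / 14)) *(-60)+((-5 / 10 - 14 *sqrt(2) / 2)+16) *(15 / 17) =163980625 / 3094 - 105 *sqrt(2) / 17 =52990.82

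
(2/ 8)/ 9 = 1/ 36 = 0.03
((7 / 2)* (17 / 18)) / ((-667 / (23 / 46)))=-119 / 48024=-0.00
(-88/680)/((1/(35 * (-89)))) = 403.12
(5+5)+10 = 20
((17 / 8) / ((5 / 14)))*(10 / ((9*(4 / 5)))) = 595 / 72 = 8.26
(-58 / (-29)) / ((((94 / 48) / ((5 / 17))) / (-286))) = -68640 / 799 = -85.91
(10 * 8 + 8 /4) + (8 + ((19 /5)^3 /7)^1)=85609 /875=97.84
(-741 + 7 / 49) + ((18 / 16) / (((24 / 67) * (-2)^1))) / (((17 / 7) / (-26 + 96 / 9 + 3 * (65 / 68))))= -732.80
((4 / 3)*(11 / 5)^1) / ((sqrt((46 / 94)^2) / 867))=5196.97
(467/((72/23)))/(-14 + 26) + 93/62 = 12037/864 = 13.93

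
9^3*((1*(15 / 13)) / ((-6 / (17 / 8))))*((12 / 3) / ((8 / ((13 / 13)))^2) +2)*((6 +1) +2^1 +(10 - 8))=-22493295 / 3328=-6758.80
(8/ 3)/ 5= 8/ 15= 0.53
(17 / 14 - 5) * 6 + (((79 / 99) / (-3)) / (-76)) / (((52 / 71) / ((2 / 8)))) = -746461921 / 32864832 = -22.71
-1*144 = -144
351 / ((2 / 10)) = 1755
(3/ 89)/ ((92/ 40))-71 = -145307/ 2047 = -70.99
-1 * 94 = -94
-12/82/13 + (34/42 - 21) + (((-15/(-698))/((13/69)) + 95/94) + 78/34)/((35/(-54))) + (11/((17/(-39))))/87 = -97993188487/3803117565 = -25.77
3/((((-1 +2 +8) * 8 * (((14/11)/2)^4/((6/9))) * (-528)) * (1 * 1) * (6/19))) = -25289/24893568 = -0.00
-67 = -67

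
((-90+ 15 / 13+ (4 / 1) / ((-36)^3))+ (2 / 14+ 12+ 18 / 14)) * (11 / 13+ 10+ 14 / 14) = -880551353 / 985608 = -893.41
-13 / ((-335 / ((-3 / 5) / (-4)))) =39 / 6700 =0.01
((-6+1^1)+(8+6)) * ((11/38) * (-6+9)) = 297/38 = 7.82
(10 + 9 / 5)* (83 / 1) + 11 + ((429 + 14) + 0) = 7167 / 5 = 1433.40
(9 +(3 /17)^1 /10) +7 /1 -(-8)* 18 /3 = 10883 /170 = 64.02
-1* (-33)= 33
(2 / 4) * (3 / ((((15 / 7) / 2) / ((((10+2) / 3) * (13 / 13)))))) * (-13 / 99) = -364 / 495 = -0.74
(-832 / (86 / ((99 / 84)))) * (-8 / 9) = 9152 / 903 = 10.14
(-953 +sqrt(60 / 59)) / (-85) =953 / 85- 2 * sqrt(885) / 5015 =11.20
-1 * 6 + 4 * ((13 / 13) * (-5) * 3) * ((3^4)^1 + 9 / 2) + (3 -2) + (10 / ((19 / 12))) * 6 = -96845 / 19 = -5097.11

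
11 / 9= 1.22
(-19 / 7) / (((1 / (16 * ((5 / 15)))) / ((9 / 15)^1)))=-304 / 35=-8.69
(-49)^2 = 2401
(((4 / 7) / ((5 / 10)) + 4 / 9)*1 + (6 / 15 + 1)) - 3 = -4 / 315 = -0.01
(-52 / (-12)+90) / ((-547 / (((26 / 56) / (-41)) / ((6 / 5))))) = 0.00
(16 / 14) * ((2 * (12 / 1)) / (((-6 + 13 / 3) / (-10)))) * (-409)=-471168 / 7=-67309.71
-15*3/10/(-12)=3/8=0.38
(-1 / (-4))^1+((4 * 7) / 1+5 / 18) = 1027 / 36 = 28.53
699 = 699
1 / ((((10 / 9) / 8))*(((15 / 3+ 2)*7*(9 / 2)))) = 8 / 245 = 0.03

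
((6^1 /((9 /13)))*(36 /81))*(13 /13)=104 /27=3.85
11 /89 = 0.12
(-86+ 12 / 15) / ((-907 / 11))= 4686 / 4535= 1.03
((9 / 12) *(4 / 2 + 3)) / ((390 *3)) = 1 / 312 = 0.00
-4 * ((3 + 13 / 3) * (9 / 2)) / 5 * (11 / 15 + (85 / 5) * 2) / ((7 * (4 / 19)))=-108889 / 175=-622.22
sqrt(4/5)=2* sqrt(5)/5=0.89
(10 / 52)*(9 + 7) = 40 / 13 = 3.08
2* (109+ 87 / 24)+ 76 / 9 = 8413 / 36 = 233.69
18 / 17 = 1.06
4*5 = 20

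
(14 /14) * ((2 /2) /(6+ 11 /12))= 12 /83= 0.14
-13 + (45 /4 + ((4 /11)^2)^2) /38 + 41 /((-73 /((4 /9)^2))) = -168624810403 /13158979416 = -12.81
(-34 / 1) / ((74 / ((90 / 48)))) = -255 / 296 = -0.86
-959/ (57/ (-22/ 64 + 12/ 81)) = 162071/ 49248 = 3.29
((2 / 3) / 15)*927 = 206 / 5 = 41.20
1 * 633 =633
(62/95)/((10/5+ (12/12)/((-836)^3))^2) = 1113975791916720128/6827593551675001605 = 0.16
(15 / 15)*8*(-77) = -616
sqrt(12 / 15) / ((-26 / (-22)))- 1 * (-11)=22 * sqrt(5) / 65 + 11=11.76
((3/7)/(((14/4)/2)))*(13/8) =39/98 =0.40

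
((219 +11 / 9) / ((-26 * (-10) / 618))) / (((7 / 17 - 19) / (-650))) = 8676205 / 474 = 18304.23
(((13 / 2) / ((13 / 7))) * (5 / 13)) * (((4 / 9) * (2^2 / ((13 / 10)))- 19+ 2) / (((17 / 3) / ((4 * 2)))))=-256060 / 8619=-29.71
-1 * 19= -19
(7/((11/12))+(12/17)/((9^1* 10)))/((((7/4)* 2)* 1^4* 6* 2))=10721/58905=0.18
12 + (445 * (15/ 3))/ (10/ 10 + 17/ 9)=20337/ 26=782.19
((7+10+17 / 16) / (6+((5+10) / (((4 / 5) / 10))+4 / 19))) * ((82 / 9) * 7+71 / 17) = 197543 / 31176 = 6.34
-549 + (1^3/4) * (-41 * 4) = -590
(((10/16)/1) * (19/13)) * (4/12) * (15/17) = 475/1768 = 0.27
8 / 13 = 0.62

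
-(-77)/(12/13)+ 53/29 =29665/348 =85.24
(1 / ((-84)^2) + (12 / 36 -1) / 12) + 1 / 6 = 785 / 7056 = 0.11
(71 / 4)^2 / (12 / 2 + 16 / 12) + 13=19699 / 352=55.96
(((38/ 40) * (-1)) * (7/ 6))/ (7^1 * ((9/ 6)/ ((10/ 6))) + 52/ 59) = -413/ 2676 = -0.15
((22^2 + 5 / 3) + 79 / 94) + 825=369845 / 282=1311.51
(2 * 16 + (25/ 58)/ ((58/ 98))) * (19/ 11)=56.53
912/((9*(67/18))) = 1824/67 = 27.22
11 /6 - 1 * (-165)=1001 /6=166.83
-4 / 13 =-0.31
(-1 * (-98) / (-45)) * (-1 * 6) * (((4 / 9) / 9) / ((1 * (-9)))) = -784 / 10935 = -0.07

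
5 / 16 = 0.31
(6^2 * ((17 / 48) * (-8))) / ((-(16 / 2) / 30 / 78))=29835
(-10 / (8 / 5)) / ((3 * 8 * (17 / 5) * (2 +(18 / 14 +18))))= -875 / 243168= -0.00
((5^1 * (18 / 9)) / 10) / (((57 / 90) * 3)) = 10 / 19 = 0.53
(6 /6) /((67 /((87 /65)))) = 87 /4355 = 0.02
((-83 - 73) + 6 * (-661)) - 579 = -4701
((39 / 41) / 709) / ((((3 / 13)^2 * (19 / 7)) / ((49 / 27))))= 753571 / 44737191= 0.02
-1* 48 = -48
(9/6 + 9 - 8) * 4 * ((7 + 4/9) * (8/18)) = 2680/81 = 33.09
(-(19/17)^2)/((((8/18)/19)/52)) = -802503/289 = -2776.83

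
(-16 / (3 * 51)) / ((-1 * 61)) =16 / 9333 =0.00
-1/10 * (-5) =0.50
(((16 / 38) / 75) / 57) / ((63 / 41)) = 328 / 5117175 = 0.00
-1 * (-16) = 16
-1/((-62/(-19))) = -0.31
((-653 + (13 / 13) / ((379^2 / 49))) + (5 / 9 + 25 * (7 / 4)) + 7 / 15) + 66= -14019496421 / 25855380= -542.23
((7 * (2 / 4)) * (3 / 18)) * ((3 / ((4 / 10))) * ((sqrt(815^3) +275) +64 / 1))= 11865 / 8 +28525 * sqrt(815) / 8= 103275.32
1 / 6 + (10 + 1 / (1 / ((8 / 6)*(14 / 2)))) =39 / 2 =19.50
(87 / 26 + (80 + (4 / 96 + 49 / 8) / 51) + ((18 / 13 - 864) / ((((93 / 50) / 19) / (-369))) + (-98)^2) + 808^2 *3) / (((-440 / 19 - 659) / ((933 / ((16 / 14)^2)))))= -11648473169583845 / 2131099464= -5465945.33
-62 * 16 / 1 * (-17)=16864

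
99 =99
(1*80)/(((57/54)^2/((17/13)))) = 440640/4693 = 93.89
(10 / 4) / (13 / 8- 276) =-0.01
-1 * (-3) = 3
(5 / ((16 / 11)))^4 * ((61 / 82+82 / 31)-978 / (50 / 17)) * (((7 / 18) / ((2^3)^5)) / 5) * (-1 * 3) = 0.33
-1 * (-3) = 3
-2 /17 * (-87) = 174 /17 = 10.24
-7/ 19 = -0.37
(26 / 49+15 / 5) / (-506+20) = -173 / 23814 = -0.01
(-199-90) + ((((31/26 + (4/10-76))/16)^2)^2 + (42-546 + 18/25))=-6074918436177759/18717736960000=-324.55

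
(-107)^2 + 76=11525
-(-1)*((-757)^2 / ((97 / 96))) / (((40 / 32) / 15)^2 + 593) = 956.38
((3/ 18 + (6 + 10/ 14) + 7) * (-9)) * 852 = -745074/ 7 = -106439.14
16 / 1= 16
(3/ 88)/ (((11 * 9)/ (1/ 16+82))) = 1313/ 46464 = 0.03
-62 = -62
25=25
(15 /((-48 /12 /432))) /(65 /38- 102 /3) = 20520 /409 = 50.17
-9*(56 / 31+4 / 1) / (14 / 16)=-12960 / 217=-59.72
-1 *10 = -10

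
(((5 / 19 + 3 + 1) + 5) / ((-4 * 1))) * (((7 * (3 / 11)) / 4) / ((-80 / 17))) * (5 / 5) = 357 / 1520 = 0.23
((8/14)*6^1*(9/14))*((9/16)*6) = 7.44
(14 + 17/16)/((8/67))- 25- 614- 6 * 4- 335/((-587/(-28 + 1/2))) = -41516079/75136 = -552.55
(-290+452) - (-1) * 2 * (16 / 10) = 826 / 5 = 165.20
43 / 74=0.58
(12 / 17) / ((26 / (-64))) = -384 / 221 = -1.74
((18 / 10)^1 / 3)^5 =243 / 3125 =0.08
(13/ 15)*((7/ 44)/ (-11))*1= -91/ 7260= -0.01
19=19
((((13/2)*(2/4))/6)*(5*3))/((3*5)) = 13/24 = 0.54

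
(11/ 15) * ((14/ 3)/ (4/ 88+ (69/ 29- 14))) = -14036/ 47475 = -0.30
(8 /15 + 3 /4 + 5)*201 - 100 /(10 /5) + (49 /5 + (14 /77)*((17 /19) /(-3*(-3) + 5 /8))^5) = 360588588924509970351 /294899683951995892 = 1222.75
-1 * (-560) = 560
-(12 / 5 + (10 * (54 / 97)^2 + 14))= -917338 / 47045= -19.50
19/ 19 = 1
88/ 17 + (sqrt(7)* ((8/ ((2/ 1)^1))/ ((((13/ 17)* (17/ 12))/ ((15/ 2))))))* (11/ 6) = 88/ 17 + 660* sqrt(7)/ 13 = 139.50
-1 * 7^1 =-7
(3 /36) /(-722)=-1 /8664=-0.00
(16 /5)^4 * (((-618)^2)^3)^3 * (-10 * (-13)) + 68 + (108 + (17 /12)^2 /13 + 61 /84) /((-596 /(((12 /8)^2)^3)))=16361888880869990312543493066203037045271240083150336221008718921 /6942208000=2356871024444959055180066000000000000000000000000000000.00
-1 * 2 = -2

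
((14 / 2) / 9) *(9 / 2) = 7 / 2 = 3.50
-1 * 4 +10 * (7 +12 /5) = 90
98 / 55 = 1.78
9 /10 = 0.90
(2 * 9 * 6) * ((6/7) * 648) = 419904/7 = 59986.29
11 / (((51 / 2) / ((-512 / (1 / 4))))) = -45056 / 51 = -883.45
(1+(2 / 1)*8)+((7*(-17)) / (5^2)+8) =506 / 25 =20.24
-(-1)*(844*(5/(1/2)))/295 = 1688/59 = 28.61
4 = 4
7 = 7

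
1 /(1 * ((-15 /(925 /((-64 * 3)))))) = 185 /576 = 0.32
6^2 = 36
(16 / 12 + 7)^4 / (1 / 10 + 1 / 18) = 31001.98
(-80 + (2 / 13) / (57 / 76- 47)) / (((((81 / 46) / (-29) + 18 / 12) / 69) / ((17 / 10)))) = -6272428647 / 962000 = -6520.20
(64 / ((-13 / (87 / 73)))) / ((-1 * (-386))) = -2784 / 183157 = -0.02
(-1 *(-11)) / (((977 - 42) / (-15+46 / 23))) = -13 / 85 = -0.15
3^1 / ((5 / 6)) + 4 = 38 / 5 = 7.60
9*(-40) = -360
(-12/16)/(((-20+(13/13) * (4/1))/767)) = 2301/64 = 35.95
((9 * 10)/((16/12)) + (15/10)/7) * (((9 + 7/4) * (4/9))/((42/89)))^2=1157028391/166698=6940.87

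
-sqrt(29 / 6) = -sqrt(174) / 6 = -2.20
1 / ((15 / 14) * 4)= 7 / 30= 0.23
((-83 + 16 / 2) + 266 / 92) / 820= -3317 / 37720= -0.09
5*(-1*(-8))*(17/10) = 68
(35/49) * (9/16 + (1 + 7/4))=265/112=2.37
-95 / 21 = -4.52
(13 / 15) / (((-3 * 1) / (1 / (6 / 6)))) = -13 / 45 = -0.29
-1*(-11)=11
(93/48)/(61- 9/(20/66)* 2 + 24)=155/2048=0.08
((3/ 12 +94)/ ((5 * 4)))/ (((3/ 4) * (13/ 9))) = 4.35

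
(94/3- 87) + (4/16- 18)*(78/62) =-29015/372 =-78.00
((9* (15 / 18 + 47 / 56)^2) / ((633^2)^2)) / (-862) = -0.00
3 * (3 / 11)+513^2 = 2894868 / 11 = 263169.82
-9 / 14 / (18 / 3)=-0.11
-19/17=-1.12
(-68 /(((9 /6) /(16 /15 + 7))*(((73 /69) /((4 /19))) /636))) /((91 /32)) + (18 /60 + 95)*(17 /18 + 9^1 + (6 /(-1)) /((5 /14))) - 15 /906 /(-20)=-580725673715189 /34305780600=-16927.92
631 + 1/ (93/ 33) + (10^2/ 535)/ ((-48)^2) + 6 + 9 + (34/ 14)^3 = 432964483373/ 655333056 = 660.68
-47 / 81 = -0.58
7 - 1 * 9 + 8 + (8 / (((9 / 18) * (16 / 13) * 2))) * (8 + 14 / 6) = 439 / 6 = 73.17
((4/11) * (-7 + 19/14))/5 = -158/385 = -0.41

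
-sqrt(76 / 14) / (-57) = sqrt(266) / 399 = 0.04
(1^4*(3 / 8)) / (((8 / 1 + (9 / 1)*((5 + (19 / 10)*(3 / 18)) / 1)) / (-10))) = -75 / 1117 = -0.07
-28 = -28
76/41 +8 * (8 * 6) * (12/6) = 31564/41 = 769.85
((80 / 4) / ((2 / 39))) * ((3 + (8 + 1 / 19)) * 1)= 81900 / 19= 4310.53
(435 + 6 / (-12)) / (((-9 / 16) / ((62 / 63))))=-431024 / 567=-760.18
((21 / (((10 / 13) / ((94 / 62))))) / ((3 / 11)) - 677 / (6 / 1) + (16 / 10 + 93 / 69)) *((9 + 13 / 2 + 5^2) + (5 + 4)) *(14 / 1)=103463976 / 3565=29022.15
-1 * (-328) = 328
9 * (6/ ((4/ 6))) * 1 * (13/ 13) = 81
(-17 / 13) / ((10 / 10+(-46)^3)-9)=0.00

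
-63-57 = -120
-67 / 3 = -22.33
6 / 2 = 3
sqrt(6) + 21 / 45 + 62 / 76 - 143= -80779 / 570 + sqrt(6)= -139.27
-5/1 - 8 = -13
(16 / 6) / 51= 8 / 153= 0.05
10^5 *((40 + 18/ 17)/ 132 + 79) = 4449350000/ 561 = 7931105.17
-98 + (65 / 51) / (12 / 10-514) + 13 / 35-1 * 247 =-1577286743 / 4576740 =-344.63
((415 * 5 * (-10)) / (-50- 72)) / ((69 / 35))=363125 / 4209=86.27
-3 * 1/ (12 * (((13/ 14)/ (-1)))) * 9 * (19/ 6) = 399/ 52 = 7.67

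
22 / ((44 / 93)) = 46.50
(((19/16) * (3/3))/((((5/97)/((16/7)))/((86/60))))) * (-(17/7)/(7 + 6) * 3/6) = -1347233/191100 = -7.05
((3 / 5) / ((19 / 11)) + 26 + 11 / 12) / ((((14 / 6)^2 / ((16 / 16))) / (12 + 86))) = 93243 / 190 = 490.75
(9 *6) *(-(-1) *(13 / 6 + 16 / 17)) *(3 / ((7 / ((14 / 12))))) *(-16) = -22824 / 17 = -1342.59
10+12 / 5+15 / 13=881 / 65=13.55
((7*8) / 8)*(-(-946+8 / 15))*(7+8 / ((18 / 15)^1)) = 4070234 / 45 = 90449.64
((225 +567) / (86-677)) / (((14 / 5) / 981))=-647460 / 1379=-469.51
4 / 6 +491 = 1475 / 3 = 491.67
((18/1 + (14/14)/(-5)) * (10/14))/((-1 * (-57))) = 89/399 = 0.22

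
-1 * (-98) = 98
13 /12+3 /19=283 /228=1.24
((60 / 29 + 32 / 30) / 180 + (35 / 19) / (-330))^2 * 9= 9382440769 / 7438983502500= 0.00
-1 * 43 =-43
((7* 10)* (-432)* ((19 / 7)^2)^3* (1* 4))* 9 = -7316575413120 / 16807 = -435329054.15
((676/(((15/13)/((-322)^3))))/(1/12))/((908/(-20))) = 1173593389696/227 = 5170014932.58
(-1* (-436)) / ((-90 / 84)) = -6104 / 15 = -406.93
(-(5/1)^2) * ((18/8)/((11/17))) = -86.93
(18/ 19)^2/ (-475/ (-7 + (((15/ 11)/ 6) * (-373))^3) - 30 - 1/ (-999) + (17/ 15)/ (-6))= -6998915372586120/ 235404329157640939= -0.03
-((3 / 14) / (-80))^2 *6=-27 / 627200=-0.00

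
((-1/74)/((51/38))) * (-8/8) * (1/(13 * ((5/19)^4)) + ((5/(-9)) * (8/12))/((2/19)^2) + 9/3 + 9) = -44902529/827921250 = -0.05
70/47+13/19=1941/893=2.17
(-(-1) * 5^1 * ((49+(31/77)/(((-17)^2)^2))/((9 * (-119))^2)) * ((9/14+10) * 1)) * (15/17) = 195639957650/97537092233427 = 0.00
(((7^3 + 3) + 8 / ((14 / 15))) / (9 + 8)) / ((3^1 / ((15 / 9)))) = 730 / 63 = 11.59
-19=-19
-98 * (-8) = 784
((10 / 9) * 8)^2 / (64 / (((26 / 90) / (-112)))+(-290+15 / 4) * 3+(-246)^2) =332800 / 146766897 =0.00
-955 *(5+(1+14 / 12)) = -41065 / 6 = -6844.17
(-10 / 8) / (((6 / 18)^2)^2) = -405 / 4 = -101.25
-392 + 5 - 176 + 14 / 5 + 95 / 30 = -16711 / 30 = -557.03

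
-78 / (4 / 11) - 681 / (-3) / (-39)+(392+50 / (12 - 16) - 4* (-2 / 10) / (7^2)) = 1521116 / 9555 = 159.20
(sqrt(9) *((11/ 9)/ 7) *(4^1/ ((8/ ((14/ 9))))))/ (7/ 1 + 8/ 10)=55/ 1053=0.05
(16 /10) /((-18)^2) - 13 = -5263 /405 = -13.00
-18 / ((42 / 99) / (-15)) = 4455 / 7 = 636.43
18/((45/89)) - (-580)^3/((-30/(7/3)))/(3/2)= -10116882.92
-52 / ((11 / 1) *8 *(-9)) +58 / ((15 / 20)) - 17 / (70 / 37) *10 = -17267 / 1386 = -12.46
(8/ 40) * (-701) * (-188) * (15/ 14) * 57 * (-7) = -11267874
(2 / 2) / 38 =1 / 38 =0.03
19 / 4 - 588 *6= -14093 / 4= -3523.25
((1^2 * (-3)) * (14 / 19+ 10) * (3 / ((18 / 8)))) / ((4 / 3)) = -612 / 19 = -32.21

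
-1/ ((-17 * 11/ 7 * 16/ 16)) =0.04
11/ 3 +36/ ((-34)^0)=119/ 3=39.67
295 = 295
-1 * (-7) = 7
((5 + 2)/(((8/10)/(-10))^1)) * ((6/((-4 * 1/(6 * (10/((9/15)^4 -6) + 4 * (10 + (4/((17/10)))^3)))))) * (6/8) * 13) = 16682923837125/24034396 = 694127.03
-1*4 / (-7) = 4 / 7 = 0.57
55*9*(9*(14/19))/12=273.55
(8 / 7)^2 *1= 64 / 49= 1.31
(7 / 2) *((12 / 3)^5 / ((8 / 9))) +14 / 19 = 76622 / 19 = 4032.74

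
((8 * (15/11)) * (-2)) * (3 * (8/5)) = -104.73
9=9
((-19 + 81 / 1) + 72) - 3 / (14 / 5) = 1861 / 14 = 132.93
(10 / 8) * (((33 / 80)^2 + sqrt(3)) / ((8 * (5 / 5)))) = 1089 / 40960 + 5 * sqrt(3) / 32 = 0.30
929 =929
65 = 65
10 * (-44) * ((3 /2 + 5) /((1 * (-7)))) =2860 /7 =408.57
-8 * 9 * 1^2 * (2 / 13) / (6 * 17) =-24 / 221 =-0.11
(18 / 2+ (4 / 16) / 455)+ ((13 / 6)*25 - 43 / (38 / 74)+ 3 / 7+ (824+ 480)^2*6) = 1058404845607 / 103740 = 10202475.86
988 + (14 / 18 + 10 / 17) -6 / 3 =151067 / 153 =987.37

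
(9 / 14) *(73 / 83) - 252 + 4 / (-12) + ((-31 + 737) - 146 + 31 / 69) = 24749453 / 80178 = 308.68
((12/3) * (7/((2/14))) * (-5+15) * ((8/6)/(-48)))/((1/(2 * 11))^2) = -237160/9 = -26351.11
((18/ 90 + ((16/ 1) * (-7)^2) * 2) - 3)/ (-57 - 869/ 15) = -11739/ 862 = -13.62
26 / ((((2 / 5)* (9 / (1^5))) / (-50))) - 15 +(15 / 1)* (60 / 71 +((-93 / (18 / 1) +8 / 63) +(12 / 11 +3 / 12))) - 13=-85006381 / 196812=-431.92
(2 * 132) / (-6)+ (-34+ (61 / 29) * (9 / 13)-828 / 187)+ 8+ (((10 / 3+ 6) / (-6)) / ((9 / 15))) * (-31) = 14083409 / 1903473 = 7.40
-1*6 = -6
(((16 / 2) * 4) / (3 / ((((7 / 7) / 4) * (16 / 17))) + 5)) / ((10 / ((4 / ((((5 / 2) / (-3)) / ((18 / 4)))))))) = -6912 / 1775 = -3.89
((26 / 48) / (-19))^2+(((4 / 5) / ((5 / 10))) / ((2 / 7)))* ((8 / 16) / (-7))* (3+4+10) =-7068979 / 1039680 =-6.80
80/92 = 20/23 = 0.87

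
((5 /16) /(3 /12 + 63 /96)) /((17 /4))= 40 /493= 0.08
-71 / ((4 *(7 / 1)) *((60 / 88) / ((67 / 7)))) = -52327 / 1470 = -35.60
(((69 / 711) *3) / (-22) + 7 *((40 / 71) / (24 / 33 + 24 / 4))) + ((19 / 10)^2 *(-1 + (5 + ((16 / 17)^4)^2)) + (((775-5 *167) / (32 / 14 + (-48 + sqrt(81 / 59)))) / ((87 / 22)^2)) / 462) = 3080 *sqrt(59) / 5077647671 + 125432128431612293466460347467 / 7277400769468853585766167370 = 17.24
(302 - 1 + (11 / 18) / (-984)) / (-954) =-5331301 / 16897248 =-0.32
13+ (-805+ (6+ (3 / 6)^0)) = -785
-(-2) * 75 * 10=1500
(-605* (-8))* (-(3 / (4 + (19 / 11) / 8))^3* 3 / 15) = -348.79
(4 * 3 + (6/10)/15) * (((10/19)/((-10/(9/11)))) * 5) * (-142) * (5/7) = 54954/209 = 262.94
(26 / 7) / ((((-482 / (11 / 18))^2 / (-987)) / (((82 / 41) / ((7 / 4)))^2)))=-591448 / 76841163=-0.01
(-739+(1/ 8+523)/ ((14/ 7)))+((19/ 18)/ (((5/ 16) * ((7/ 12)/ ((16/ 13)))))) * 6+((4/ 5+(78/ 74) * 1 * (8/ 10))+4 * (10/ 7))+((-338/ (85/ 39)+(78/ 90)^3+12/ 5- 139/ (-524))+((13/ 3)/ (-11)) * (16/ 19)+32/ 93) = -1519142868092675503/ 2623403376594000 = -579.07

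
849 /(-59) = -849 /59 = -14.39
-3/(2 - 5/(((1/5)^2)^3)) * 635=635/26041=0.02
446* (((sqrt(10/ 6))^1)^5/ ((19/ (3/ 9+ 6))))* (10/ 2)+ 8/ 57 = 8/ 57+ 55750* sqrt(15)/ 81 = 2665.80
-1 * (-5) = 5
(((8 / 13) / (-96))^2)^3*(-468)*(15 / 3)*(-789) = 1315 / 10265508864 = 0.00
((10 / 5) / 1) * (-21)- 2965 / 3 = -3091 / 3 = -1030.33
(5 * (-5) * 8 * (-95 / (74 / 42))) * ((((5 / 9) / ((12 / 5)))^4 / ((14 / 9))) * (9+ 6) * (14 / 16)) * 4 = 32470703125 / 31072896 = 1044.98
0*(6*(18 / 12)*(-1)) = 0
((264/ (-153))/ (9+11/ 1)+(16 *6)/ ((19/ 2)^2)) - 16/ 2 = -646462/ 92055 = -7.02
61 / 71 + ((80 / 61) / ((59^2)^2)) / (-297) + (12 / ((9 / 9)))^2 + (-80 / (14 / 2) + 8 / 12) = 14630884834432421 / 109106523930789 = 134.10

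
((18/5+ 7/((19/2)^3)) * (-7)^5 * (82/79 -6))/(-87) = -815254863248/235709535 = -3458.73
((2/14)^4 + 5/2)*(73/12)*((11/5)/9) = 9641621/2593080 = 3.72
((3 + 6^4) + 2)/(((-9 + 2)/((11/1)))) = -14311/7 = -2044.43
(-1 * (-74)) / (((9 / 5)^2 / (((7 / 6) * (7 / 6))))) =45325 / 1458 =31.09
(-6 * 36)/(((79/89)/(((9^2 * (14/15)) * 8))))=-58133376/395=-147173.10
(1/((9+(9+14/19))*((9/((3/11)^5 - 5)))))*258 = -328847402/43000617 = -7.65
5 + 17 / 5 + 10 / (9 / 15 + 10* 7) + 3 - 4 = 13311 / 1765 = 7.54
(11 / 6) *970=5335 / 3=1778.33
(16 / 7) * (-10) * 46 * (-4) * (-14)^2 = 824320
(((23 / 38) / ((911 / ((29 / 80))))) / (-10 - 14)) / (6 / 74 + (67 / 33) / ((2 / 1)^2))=-11803 / 692360000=-0.00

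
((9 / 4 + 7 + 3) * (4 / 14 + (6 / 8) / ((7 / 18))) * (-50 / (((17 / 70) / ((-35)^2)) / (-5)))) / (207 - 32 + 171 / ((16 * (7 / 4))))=16281781250 / 86207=188868.44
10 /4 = 5 /2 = 2.50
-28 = -28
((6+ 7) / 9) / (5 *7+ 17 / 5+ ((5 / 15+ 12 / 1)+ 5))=65 / 2508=0.03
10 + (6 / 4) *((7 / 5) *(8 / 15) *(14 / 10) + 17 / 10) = 7059 / 500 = 14.12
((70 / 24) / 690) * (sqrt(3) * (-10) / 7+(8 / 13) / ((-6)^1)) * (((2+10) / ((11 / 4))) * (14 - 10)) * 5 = -400 * sqrt(3) / 759 - 1120 / 29601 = -0.95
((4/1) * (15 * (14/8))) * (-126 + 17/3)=-12635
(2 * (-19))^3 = -54872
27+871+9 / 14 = 12581 / 14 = 898.64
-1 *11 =-11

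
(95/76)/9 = 5/36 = 0.14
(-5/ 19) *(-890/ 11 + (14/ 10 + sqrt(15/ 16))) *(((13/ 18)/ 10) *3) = 56849/ 12540 -13 *sqrt(15)/ 912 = 4.48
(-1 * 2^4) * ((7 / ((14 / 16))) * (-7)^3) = 43904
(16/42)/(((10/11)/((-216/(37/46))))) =-145728/1295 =-112.53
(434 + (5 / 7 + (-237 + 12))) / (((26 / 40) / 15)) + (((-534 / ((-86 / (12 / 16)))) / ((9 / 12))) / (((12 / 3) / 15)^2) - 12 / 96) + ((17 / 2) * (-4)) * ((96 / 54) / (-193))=535819002415 / 108750096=4927.07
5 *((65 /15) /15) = 13 /9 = 1.44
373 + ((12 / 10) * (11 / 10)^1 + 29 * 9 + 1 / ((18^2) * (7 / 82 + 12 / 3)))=172394287 / 271350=635.32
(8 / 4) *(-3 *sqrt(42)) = -6 *sqrt(42) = -38.88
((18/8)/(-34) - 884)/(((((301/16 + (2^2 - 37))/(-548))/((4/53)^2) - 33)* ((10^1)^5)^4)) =16471921/53016903906250000000000000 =0.00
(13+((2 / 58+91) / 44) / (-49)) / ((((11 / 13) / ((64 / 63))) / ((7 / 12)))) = 3829904 / 422037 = 9.07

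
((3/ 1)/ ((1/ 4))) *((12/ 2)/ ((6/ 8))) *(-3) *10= -2880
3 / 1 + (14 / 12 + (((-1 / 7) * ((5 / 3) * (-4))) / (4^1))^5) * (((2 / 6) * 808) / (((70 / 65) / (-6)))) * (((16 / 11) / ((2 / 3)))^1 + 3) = -951245830595 / 104825259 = -9074.59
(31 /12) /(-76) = -31 /912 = -0.03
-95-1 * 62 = -157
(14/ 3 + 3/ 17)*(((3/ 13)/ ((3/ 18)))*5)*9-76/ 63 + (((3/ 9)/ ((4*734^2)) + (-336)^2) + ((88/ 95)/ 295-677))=7278053341660284077/ 64682560479600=112519.56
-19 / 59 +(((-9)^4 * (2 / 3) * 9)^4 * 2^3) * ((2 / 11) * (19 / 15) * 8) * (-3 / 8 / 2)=-21536779029495809875093 / 3245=-6636911873496397496.18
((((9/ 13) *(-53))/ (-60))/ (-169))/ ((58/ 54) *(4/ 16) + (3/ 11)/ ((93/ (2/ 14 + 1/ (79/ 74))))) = -809543889/ 60781026605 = -0.01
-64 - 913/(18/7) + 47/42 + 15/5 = -26141/63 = -414.94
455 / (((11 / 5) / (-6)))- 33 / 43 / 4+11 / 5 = -11720003 / 9460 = -1238.90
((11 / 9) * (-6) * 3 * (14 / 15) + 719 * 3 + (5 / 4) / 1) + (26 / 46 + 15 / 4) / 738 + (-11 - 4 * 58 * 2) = 564461039 / 339480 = 1662.72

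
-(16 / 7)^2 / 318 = -128 / 7791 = -0.02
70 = 70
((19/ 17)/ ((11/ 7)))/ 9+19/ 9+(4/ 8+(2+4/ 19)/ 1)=313417/ 63954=4.90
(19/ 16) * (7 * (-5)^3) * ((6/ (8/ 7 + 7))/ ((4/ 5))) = -30625/ 32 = -957.03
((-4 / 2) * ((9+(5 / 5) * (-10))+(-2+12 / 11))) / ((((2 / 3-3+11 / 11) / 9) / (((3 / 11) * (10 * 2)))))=-17010 / 121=-140.58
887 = 887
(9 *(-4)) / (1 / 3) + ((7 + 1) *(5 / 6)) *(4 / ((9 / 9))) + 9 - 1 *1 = -220 / 3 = -73.33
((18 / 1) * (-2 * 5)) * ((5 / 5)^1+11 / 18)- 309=-599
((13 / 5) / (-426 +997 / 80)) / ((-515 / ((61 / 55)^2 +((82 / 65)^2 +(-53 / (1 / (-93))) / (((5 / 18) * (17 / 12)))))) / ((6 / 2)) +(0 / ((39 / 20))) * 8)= 5226292434288 / 11390158476125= 0.46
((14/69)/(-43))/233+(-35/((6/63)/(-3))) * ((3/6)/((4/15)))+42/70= 114358738433/55304880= 2067.79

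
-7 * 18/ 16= -7.88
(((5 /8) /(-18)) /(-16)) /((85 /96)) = 1 /408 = 0.00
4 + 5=9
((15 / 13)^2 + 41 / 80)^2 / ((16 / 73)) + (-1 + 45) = 174050659593 / 2924646400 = 59.51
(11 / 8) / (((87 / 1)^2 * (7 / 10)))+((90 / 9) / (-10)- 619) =-131397785 / 211932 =-620.00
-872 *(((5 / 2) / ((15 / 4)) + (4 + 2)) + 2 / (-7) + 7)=-245032 / 21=-11668.19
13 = 13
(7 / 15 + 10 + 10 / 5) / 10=187 / 150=1.25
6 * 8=48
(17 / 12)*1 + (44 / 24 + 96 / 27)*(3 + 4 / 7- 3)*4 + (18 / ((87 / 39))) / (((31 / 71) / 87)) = 12667475 / 7812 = 1621.54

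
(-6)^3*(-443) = 95688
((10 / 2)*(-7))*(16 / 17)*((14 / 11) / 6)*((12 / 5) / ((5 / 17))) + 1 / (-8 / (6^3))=-4621 / 55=-84.02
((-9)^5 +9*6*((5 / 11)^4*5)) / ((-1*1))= 59037.47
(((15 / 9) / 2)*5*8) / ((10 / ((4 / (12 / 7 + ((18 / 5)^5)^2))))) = 683593750 / 18745040830401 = 0.00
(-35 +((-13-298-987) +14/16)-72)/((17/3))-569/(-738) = -12396239/50184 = -247.02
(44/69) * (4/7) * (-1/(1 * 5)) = -176/2415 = -0.07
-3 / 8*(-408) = 153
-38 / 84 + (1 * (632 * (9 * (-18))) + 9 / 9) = -4300105 / 42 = -102383.45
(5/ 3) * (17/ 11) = 2.58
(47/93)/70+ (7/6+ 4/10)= 5123/3255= 1.57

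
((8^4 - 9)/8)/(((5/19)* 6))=77653/240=323.55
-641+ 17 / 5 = -3188 / 5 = -637.60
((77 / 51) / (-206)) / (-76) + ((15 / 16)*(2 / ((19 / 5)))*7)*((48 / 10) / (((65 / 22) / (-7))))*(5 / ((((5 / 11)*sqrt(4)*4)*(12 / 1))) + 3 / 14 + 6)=-5160771077 / 20759856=-248.59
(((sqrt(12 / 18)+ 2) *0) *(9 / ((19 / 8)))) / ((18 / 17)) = 0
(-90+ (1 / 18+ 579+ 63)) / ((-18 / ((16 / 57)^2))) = -33472 / 13851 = -2.42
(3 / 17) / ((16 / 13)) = 39 / 272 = 0.14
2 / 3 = 0.67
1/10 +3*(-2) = -59/10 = -5.90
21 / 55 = 0.38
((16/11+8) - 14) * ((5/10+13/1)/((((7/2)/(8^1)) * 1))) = -140.26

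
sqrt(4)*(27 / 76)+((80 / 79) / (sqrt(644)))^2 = 27190427 / 38182438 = 0.71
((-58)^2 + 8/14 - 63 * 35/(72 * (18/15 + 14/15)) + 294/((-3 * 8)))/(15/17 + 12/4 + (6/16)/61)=6202955495/7226016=858.42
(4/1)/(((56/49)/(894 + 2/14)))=6259/2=3129.50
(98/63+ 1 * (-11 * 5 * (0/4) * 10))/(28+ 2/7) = 49/891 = 0.05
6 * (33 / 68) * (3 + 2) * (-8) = -1980 / 17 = -116.47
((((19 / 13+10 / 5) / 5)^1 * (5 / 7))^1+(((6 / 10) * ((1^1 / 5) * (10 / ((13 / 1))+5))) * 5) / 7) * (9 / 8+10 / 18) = 605 / 364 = 1.66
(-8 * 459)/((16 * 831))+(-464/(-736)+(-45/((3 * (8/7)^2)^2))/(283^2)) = 0.35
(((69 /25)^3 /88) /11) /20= 328509 /302500000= 0.00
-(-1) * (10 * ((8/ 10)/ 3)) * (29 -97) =-544/ 3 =-181.33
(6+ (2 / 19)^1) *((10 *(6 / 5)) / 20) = 3.66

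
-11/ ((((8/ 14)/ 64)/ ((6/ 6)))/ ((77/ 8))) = -11858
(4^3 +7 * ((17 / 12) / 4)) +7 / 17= 54583 / 816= 66.89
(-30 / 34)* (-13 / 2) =5.74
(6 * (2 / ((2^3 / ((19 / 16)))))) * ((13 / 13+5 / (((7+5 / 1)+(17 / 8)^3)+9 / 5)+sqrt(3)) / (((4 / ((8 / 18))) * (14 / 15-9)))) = -95 * sqrt(3) / 3872-6905835 / 231905696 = -0.07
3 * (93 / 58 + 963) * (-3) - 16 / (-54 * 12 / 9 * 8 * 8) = -72507283 / 8352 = -8681.43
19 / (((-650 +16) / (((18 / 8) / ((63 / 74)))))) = -703 / 8876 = -0.08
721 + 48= 769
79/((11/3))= 237/11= 21.55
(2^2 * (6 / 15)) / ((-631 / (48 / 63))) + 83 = 83.00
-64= -64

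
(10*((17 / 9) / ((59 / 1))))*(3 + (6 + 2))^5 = 27378670 / 531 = 51560.58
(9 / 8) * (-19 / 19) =-9 / 8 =-1.12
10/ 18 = 5/ 9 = 0.56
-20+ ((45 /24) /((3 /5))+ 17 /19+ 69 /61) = -137681 /9272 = -14.85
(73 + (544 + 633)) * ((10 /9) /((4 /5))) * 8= 125000 /9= 13888.89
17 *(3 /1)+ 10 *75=801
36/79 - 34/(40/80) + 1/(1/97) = 2327/79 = 29.46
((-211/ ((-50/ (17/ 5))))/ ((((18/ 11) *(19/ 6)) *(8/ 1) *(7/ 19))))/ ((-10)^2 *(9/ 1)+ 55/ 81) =1065339/ 1021370000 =0.00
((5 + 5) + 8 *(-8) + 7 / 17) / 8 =-911 / 136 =-6.70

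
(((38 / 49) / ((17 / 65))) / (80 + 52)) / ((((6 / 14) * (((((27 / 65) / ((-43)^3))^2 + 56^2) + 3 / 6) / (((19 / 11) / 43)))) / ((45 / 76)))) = 3835358397593125 / 9649505485410122923668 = 0.00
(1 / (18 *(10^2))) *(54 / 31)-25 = -77497 / 3100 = -25.00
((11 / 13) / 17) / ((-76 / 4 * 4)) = -0.00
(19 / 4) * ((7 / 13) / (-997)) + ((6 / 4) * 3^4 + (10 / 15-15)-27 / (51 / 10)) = 269348719 / 2644044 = 101.87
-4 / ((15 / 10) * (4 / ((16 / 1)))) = -10.67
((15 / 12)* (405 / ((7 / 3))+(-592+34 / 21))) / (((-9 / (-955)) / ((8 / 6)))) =-41795575 / 567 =-73713.54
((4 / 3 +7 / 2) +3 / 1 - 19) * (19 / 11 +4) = -1407 / 22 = -63.95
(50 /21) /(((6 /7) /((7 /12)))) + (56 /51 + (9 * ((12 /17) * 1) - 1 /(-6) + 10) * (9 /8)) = 156449 /7344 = 21.30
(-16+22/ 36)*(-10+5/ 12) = 31855/ 216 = 147.48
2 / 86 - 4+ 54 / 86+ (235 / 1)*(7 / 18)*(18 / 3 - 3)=270.82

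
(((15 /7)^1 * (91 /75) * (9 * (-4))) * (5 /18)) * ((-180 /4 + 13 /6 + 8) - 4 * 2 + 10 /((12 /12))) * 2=5122 /3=1707.33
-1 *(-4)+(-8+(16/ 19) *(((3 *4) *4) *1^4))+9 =863/ 19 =45.42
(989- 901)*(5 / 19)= 440 / 19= 23.16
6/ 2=3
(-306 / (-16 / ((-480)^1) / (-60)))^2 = 303380640000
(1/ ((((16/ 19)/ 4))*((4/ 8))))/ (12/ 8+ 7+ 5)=19/ 27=0.70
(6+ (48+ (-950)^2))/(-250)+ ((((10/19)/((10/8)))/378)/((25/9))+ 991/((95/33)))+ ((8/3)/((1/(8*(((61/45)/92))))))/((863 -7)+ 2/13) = -5361212054084/1641535875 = -3265.97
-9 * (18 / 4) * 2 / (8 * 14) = -81 / 112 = -0.72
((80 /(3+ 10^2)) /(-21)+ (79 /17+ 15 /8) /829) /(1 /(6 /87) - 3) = -7100939 /2804450628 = -0.00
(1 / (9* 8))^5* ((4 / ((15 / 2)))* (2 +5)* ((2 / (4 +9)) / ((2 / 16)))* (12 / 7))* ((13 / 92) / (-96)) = -1 / 166886645760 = -0.00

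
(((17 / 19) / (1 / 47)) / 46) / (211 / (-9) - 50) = -7191 / 577714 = -0.01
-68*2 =-136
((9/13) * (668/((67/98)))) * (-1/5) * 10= -1178352/871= -1352.87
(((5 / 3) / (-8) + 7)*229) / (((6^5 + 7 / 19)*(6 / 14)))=4964491 / 10638072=0.47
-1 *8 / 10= -4 / 5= -0.80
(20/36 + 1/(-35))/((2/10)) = 166/63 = 2.63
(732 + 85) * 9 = 7353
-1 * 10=-10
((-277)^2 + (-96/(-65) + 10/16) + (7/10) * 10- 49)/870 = 39878333/452400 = 88.15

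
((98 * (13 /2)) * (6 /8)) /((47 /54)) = 51597 /94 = 548.90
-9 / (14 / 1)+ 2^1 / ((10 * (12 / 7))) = -221 / 420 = -0.53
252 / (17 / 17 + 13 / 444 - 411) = -111888 / 182027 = -0.61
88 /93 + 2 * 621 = 115594 /93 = 1242.95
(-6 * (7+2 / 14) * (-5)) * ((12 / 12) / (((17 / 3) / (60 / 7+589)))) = 22597.24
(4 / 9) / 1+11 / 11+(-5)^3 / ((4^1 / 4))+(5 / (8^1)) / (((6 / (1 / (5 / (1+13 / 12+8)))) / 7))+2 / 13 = -913021 / 7488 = -121.93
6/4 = 3/2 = 1.50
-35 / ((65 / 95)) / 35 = -19 / 13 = -1.46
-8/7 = -1.14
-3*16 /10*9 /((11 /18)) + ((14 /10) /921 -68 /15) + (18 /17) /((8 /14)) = -126362573 /1722270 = -73.37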